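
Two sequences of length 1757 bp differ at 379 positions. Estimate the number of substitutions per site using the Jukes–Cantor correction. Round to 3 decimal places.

0.254

p = 379/1757 ≈ 0.215709.
d = −(3/4) ln(1 − 4p/3) = −0.75 ln(1 − 0.287612) = −0.75 ln(0.712388)
  = −0.75 × (-0.339133) = 0.254350 substitutions/site.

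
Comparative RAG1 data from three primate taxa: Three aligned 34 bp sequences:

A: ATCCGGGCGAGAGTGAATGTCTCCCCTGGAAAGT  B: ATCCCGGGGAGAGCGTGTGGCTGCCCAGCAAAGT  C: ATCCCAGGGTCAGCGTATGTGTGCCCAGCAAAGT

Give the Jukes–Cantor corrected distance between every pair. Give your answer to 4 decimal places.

A–B: 9/34 sites differ → p ≈ 0.264706, d = −0.75 ln(1 − 0.352941) = 0.326488 ≈ 0.3265.
A–C: 11/34 sites differ → p ≈ 0.323529, d = −0.75 ln(1 − 0.431372) = 0.423397 ≈ 0.4234.
B–C: 6/34 sites differ → p ≈ 0.176471, d = −0.75 ln(1 − 0.235295) = 0.201199 ≈ 0.2012.

d(A,B) = 0.3265, d(A,C) = 0.4234, d(B,C) = 0.2012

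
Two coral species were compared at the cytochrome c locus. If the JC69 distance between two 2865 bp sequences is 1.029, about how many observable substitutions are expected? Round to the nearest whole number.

Invert JC69: p = (3/4)(1 − e^(−4d/3)) = 0.75 × (1 − e^(-1.372)) = 0.75 × (1 − 0.253599) = 0.559801.
Expected differing sites = pL ≈ 0.559801 × 2865 = 1603.829865 ≈ 1604.

1604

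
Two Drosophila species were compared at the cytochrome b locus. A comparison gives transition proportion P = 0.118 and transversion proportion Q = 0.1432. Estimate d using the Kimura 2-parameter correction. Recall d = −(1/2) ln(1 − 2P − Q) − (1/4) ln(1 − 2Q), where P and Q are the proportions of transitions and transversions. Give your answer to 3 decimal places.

Under the Kimura two-parameter model, d = −½ ln(1 − 2P − Q) − ¼ ln(1 − 2Q).
1 − 2P − Q = 0.6208, giving −½ ln(0.6208) = 0.238373.
1 − 2Q = 0.7136, giving −¼ ln(0.7136) = 0.084358.
d = 0.238373 + 0.084358 = 0.322731.

0.323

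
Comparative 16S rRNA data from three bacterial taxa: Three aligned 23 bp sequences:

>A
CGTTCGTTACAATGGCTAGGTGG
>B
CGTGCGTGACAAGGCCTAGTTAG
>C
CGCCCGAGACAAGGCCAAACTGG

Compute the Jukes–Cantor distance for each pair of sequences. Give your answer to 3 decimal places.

A–B: 6/23 sites differ → p ≈ 0.26087, d = −0.75 ln(1 − 0.347827) = 0.320584 ≈ 0.321.
A–C: 9/23 sites differ → p ≈ 0.391304, d = −0.75 ln(1 − 0.521739) = 0.553199 ≈ 0.553.
B–C: 7/23 sites differ → p ≈ 0.304348, d = −0.75 ln(1 − 0.405797) = 0.390401 ≈ 0.390.

d(A,B) = 0.321, d(A,C) = 0.553, d(B,C) = 0.390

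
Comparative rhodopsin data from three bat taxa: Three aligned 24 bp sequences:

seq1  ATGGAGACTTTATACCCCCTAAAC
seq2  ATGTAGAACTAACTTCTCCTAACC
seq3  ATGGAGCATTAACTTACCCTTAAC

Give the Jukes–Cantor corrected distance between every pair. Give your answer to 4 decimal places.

d(seq1,seq2) = 0.5199, d(seq1,seq3) = 0.4408, d(seq2,seq3) = 0.3694

seq1–seq2: 9/24 sites differ → p = 0.375, d = −0.75 ln(1 − 0.5) = 0.519860 ≈ 0.5199.
seq1–seq3: 8/24 sites differ → p ≈ 0.333333, d = −0.75 ln(1 − 0.444444) = 0.440839 ≈ 0.4408.
seq2–seq3: 7/24 sites differ → p ≈ 0.291667, d = −0.75 ln(1 − 0.388889) = 0.369358 ≈ 0.3694.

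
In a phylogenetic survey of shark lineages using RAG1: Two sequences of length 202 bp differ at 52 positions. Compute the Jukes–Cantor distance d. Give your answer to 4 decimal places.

p = 52/202 ≈ 0.257426.
d = −(3/4) ln(1 − 4p/3) = −0.75 ln(1 − 0.343235) = −0.75 ln(0.656765)
  = −0.75 × (-0.420429) = 0.315322 substitutions/site.

0.3153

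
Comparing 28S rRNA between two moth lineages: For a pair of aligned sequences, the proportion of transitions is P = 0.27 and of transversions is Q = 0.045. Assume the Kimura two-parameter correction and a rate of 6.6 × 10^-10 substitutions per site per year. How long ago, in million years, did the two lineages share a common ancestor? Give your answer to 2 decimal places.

351.00

Under the Kimura two-parameter model, d = −½ ln(1 − 2P − Q) − ¼ ln(1 − 2Q).
1 − 2P − Q = 0.415, giving −½ ln(0.415) = 0.439738.
1 − 2Q = 0.91, giving −¼ ln(0.91) = 0.023578.
d = 0.439738 + 0.023578 = 0.463316.
Under a molecular clock d = 2μt, so t = d/(2μ) = 0.463316 / (2 × 6.6 × 10^-10) = 351.00 million years.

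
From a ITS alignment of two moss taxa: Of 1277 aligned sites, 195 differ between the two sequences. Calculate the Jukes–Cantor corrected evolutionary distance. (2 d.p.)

0.17

p = 195/1277 ≈ 0.152702.
d = −(3/4) ln(1 − 4p/3) = −0.75 ln(1 − 0.203603) = −0.75 ln(0.796397)
  = −0.75 × (-0.227657) = 0.170743 substitutions/site.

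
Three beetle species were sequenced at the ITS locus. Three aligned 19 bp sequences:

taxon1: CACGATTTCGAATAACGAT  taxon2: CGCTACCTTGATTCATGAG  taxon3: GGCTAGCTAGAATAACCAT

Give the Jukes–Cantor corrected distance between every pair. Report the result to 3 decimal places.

taxon1–taxon2: 9/19 sites differ → p ≈ 0.473684, d = −0.75 ln(1 − 0.631579) = 0.748897 ≈ 0.749.
taxon1–taxon3: 7/19 sites differ → p ≈ 0.368421, d = −0.75 ln(1 − 0.491228) = 0.506816 ≈ 0.507.
taxon2–taxon3: 8/19 sites differ → p ≈ 0.421053, d = −0.75 ln(1 − 0.561404) = 0.618132 ≈ 0.618.

d(taxon1,taxon2) = 0.749, d(taxon1,taxon3) = 0.507, d(taxon2,taxon3) = 0.618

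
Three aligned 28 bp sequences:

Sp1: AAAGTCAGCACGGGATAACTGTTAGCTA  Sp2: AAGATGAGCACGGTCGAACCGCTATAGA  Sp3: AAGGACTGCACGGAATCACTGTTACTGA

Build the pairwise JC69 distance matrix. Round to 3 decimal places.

d(Sp1,Sp2) = 0.556, d(Sp1,Sp3) = 0.360, d(Sp2,Sp3) = 0.635

Sp1–Sp2: 11/28 sites differ → p ≈ 0.392857, d = −0.75 ln(1 − 0.523809) = 0.556452 ≈ 0.556.
Sp1–Sp3: 8/28 sites differ → p ≈ 0.285714, d = −0.75 ln(1 − 0.380952) = 0.359679 ≈ 0.360.
Sp2–Sp3: 12/28 sites differ → p ≈ 0.428571, d = −0.75 ln(1 − 0.571428) = 0.635472 ≈ 0.635.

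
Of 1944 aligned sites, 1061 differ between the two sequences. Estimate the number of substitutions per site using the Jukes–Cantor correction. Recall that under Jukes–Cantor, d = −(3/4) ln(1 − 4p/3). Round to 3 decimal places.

0.976

p = 1061/1944 ≈ 0.545782.
d = −(3/4) ln(1 − 4p/3) = −0.75 ln(1 − 0.727709) = −0.75 ln(0.272291)
  = −0.75 × (-1.300884) = 0.975663 substitutions/site.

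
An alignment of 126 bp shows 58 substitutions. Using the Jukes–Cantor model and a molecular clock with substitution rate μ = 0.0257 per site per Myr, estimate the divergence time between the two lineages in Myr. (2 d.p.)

13.88

p = 58/126 ≈ 0.460317.
d = −(3/4) ln(1 − 4p/3) = −0.75 ln(1 − 0.613756) = −0.75 ln(0.386244)
  = −0.75 × (-0.951286) = 0.713465 substitutions/site.
Under a molecular clock d = 2μt, so t = d/(2μ) = 0.713465 / (2 × 0.0257) = 13.88 Myr.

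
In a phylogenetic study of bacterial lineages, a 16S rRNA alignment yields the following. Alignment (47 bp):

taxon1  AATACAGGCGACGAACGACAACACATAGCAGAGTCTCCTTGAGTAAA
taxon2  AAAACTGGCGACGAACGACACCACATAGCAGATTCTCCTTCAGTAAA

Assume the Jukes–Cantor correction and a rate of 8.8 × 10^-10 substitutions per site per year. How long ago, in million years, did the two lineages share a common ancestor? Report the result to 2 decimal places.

The sequences differ at 5 of 47 sites (3, 6, 21, 33, 41), so p = 5/47 ≈ 0.106383.
d = −(3/4) ln(1 − 4p/3) = −0.75 ln(1 − 0.141844) = −0.75 ln(0.858156)
  = −0.75 × (-0.152969) = 0.114727 substitutions/site.
Under a molecular clock d = 2μt, so t = d/(2μ) = 0.114727 / (2 × 8.8 × 10^-10) = 65.19 million years.

65.19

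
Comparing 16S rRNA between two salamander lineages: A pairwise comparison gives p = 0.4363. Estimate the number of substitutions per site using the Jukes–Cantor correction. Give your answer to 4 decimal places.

d = −(3/4) ln(1 − 4p/3) = −0.75 ln(1 − 0.581733) = −0.75 ln(0.418267)
  = −0.75 × (-0.871635) = 0.653726 substitutions/site.

0.6537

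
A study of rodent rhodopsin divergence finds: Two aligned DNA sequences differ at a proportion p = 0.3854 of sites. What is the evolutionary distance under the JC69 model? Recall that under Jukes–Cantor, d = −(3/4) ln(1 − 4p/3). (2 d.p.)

d = −(3/4) ln(1 − 4p/3) = −0.75 ln(1 − 0.513867) = −0.75 ln(0.486133)
  = −0.75 × (-0.721273) = 0.540955 substitutions/site.

0.54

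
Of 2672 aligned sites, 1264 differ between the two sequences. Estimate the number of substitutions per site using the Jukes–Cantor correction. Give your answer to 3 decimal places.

p = 1264/2672 ≈ 0.473054.
d = −(3/4) ln(1 − 4p/3) = −0.75 ln(1 − 0.630739) = −0.75 ln(0.369261)
  = −0.75 × (-0.996252) = 0.747189 substitutions/site.

0.747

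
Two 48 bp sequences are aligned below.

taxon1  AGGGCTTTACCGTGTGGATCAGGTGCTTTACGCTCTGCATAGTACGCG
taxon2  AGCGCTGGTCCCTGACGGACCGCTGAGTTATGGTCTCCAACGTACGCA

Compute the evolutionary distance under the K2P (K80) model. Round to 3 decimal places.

Of 48 sites, 3 differences are transitions and 16 are transversions, so P = 3/48 = 0.0625 and Q = 16/48 ≈ 0.333333.
Under the Kimura two-parameter model, d = −½ ln(1 − 2P − Q) − ¼ ln(1 − 2Q).
1 − 2P − Q = 0.541667, giving −½ ln(0.541667) = 0.306552.
1 − 2Q = 0.333334, giving −¼ ln(0.333334) = 0.274653.
d = 0.306552 + 0.274653 = 0.581205.

0.581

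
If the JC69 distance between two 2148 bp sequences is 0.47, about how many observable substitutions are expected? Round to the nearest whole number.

Invert JC69: p = (3/4)(1 − e^(−4d/3)) = 0.75 × (1 − e^(-0.626667)) = 0.75 × (1 − 0.534370) = 0.349223.
Expected differing sites = pL ≈ 0.349223 × 2148 = 750.131004 ≈ 750.

750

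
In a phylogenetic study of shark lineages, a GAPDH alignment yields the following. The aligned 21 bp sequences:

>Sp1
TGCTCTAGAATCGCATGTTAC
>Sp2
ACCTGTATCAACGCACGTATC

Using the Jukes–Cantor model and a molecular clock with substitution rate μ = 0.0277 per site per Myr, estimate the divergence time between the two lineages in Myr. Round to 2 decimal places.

11.47

The sequences differ at 9 of 21 sites (1, 2, 5, 8, 9, 11, 16, 19, 20), so p = 9/21 ≈ 0.428571.
d = −(3/4) ln(1 − 4p/3) = −0.75 ln(1 − 0.571428) = −0.75 ln(0.428572)
  = −0.75 × (-0.847297) = 0.635473 substitutions/site.
Under a molecular clock d = 2μt, so t = d/(2μ) = 0.635473 / (2 × 0.0277) = 11.47 Myr.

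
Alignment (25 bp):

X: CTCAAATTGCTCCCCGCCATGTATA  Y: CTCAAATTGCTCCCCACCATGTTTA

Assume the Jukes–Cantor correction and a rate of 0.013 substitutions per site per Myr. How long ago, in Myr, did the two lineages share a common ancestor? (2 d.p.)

The sequences differ at 2 of 25 sites (16, 23), so p = 2/25 = 0.08.
d = −(3/4) ln(1 − 4p/3) = −0.75 ln(1 − 0.106667) = −0.75 ln(0.893333)
  = −0.75 × (-0.112796) = 0.084597 substitutions/site.
Under a molecular clock d = 2μt, so t = d/(2μ) = 0.084597 / (2 × 0.013) = 3.25 Myr.

3.25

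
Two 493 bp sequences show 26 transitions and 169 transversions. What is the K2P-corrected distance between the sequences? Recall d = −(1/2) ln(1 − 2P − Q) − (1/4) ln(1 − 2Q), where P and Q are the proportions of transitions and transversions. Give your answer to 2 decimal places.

0.59

P = 26/493 ≈ 0.052738 and Q = 169/493 ≈ 0.342799.
Under the Kimura two-parameter model, d = −½ ln(1 − 2P − Q) − ¼ ln(1 − 2Q).
1 − 2P − Q = 0.551725, giving −½ ln(0.551725) = 0.297353.
1 − 2Q = 0.314402, giving −¼ ln(0.314402) = 0.289271.
d = 0.297353 + 0.289271 = 0.586624.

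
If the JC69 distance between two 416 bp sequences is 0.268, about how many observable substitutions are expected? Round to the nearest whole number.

94

Invert JC69: p = (3/4)(1 − e^(−4d/3)) = 0.75 × (1 − e^(-0.357333)) = 0.75 × (1 − 0.699540) = 0.225345.
Expected differing sites = pL ≈ 0.225345 × 416 = 93.74352 ≈ 94.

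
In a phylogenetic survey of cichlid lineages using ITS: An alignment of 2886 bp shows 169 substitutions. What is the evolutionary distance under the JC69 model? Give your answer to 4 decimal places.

p = 169/2886 ≈ 0.058559.
d = −(3/4) ln(1 − 4p/3) = −0.75 ln(1 − 0.078079) = −0.75 ln(0.921921)
  = −0.75 × (-0.081296) = 0.060972 substitutions/site.

0.0610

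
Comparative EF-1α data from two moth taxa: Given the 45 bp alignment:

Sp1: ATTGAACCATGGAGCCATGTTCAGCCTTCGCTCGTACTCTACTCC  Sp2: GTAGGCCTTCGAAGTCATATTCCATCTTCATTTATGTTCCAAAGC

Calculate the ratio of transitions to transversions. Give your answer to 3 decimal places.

2.286

Transitions are A↔G and C↔T; transversions are all other mismatches.
Transitions: 16. Transversions: 7.
R = 16/7 = 2.285714… ≈ 2.286 (to 3 d.p.).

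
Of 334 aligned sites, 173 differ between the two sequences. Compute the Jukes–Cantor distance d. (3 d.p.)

p = 173/334 ≈ 0.517964.
d = −(3/4) ln(1 − 4p/3) = −0.75 ln(1 − 0.690619) = −0.75 ln(0.309381)
  = −0.75 × (-1.173182) = 0.879887 substitutions/site.

0.880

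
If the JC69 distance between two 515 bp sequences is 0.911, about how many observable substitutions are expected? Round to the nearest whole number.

272

Invert JC69: p = (3/4)(1 − e^(−4d/3)) = 0.75 × (1 − e^(-1.214667)) = 0.75 × (1 − 0.296809) = 0.527393.
Expected differing sites = pL ≈ 0.527393 × 515 = 271.607395 ≈ 272.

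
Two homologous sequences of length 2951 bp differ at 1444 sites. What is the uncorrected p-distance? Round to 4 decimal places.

0.4893

p = 1444/2951 = 0.489325… ≈ 0.4893 (to 4 d.p.).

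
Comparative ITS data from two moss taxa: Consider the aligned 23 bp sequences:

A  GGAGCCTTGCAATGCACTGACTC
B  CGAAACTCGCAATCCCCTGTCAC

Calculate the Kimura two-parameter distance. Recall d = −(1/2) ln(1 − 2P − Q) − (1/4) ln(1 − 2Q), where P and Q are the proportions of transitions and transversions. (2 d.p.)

Of 23 sites, 2 differences are transitions and 6 are transversions, so P = 2/23 ≈ 0.086957 and Q = 6/23 ≈ 0.26087.
Under the Kimura two-parameter model, d = −½ ln(1 − 2P − Q) − ¼ ln(1 − 2Q).
1 − 2P − Q = 0.565216, giving −½ ln(0.565216) = 0.285274.
1 − 2Q = 0.47826, giving −¼ ln(0.47826) = 0.184400.
d = 0.285274 + 0.184400 = 0.469674.

0.47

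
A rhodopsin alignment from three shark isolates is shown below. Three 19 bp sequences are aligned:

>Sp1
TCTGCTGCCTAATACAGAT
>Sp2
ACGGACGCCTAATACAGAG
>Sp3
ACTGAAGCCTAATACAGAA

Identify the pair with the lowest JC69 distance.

Sp2 and Sp3

Sp1–Sp2: 5/19 differ, p = 0.263, d = 0.324.
Sp1–Sp3: 4/19 differ, p = 0.211, d = 0.247.
Sp2–Sp3: 3/19 differ, p = 0.158, d = 0.177.
The smallest distance is between Sp2 and Sp3.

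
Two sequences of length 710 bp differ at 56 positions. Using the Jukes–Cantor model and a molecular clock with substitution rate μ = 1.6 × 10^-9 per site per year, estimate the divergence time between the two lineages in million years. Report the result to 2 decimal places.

26.04

p = 56/710 ≈ 0.078873.
d = −(3/4) ln(1 − 4p/3) = −0.75 ln(1 − 0.105164) = −0.75 ln(0.894836)
  = −0.75 × (-0.111115) = 0.083336 substitutions/site.
Under a molecular clock d = 2μt, so t = d/(2μ) = 0.083336 / (2 × 1.6 × 10^-9) = 26.04 million years.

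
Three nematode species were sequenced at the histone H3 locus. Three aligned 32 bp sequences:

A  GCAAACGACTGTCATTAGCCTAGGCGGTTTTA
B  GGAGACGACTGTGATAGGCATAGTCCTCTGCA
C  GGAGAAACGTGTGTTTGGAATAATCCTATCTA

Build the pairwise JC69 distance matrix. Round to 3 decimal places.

d(A,B) = 0.520, d(A,C) = 0.924, d(B,C) = 0.460

A–B: 12/32 sites differ → p = 0.375, d = −0.75 ln(1 − 0.5) = 0.519860 ≈ 0.520.
A–C: 17/32 sites differ → p = 0.53125, d = −0.75 ln(1 − 0.708333) = 0.924107 ≈ 0.924.
B–C: 11/32 sites differ → p = 0.34375, d = −0.75 ln(1 − 0.458333) = 0.459828 ≈ 0.460.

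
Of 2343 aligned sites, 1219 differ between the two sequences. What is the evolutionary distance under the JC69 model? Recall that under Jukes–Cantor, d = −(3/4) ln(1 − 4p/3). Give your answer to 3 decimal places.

p = 1219/2343 ≈ 0.520273.
d = −(3/4) ln(1 − 4p/3) = −0.75 ln(1 − 0.693697) = −0.75 ln(0.306303)
  = −0.75 × (-1.183180) = 0.887385 substitutions/site.

0.887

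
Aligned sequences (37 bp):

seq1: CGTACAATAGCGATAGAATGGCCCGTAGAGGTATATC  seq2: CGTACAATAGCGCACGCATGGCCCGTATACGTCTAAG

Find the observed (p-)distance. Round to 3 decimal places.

The sequences differ at 9 of 37 positions (sites 13, 14, 15, 17, 28, 30, 33, 36, 37).
p = 9/37 = 0.243243… ≈ 0.243 (to 3 d.p.).

0.243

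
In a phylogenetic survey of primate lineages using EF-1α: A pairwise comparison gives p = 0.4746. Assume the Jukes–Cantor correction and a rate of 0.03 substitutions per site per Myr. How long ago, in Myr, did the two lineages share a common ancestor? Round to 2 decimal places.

d = −(3/4) ln(1 − 4p/3) = −0.75 ln(1 − 0.6328) = −0.75 ln(0.3672)
  = −0.75 × (-1.001849) = 0.751387 substitutions/site.
Under a molecular clock d = 2μt, so t = d/(2μ) = 0.751387 / (2 × 0.03) = 12.52 Myr.

12.52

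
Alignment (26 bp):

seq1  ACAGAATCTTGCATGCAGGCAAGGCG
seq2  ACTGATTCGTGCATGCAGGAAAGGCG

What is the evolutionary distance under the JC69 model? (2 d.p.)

0.17

The sequences differ at 4 of 26 sites (3, 6, 9, 20), so p = 4/26 ≈ 0.153846.
d = −(3/4) ln(1 − 4p/3) = −0.75 ln(1 − 0.205128) = −0.75 ln(0.794872)
  = −0.75 × (-0.229574) = 0.172181 substitutions/site.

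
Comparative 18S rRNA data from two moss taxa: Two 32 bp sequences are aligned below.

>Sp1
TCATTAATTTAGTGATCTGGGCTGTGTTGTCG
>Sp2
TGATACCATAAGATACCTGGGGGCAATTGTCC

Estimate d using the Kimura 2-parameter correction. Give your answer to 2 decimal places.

Of 32 sites, 2 differences are transitions and 13 are transversions, so P = 2/32 = 0.0625 and Q = 13/32 = 0.40625.
Under the Kimura two-parameter model, d = −½ ln(1 − 2P − Q) − ¼ ln(1 − 2Q).
1 − 2P − Q = 0.46875, giving −½ ln(0.46875) = 0.378843.
1 − 2Q = 0.1875, giving −¼ ln(0.1875) = 0.418494.
d = 0.378843 + 0.418494 = 0.797337.

0.80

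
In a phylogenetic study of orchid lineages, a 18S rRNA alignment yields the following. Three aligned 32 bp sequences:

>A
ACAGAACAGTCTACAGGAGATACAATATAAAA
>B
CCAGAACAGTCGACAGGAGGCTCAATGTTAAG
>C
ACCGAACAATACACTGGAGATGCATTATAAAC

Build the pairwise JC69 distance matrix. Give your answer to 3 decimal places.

A–B: 8/32 sites differ → p = 0.25, d = −0.75 ln(1 − 0.333333) = 0.304098 ≈ 0.304.
A–C: 8/32 sites differ → p = 0.25, d = −0.75 ln(1 − 0.333333) = 0.304098 ≈ 0.304.
B–C: 13/32 sites differ → p = 0.40625, d = −0.75 ln(1 − 0.541667) = 0.585119 ≈ 0.585.

d(A,B) = 0.304, d(A,C) = 0.304, d(B,C) = 0.585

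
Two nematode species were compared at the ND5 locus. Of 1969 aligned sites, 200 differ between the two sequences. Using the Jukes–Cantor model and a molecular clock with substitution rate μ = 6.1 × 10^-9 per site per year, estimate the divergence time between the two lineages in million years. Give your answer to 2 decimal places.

p = 200/1969 ≈ 0.101574.
d = −(3/4) ln(1 − 4p/3) = −0.75 ln(1 − 0.135432) = −0.75 ln(0.864568)
  = −0.75 × (-0.145525) = 0.109144 substitutions/site.
Under a molecular clock d = 2μt, so t = d/(2μ) = 0.109144 / (2 × 6.1 × 10^-9) = 8.95 million years.

8.95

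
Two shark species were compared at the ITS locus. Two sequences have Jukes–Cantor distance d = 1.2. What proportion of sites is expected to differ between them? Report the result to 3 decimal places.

0.599

p = (3/4)(1 − e^(−4d/3)) = 0.75 × (1 − e^(-1.6)) = 0.75 × (1 − 0.201897) = 0.598577.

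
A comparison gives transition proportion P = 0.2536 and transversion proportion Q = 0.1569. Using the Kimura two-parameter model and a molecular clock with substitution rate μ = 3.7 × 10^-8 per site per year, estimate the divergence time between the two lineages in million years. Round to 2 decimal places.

Under the Kimura two-parameter model, d = −½ ln(1 − 2P − Q) − ¼ ln(1 − 2Q).
1 − 2P − Q = 0.3359, giving −½ ln(0.3359) = 0.545471.
1 − 2Q = 0.6862, giving −¼ ln(0.6862) = 0.094147.
d = 0.545471 + 0.094147 = 0.639618.
Under a molecular clock d = 2μt, so t = d/(2μ) = 0.639618 / (2 × 3.7 × 10^-8) = 8.64 million years.

8.64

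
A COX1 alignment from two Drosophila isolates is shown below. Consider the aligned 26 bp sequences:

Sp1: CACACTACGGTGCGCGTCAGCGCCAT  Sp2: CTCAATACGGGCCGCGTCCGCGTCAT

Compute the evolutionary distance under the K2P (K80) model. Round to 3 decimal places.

0.278

Of 26 sites, 1 differences are transitions and 5 are transversions, so P = 1/26 ≈ 0.038462 and Q = 5/26 ≈ 0.192308.
Under the Kimura two-parameter model, d = −½ ln(1 − 2P − Q) − ¼ ln(1 − 2Q).
1 − 2P − Q = 0.730768, giving −½ ln(0.730768) = 0.156830.
1 − 2Q = 0.615384, giving −¼ ln(0.615384) = 0.121377.
d = 0.156830 + 0.121377 = 0.278207.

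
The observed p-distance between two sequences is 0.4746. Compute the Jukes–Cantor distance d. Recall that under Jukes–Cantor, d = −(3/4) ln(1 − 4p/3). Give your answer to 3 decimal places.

d = −(3/4) ln(1 − 4p/3) = −0.75 ln(1 − 0.6328) = −0.75 ln(0.3672)
  = −0.75 × (-1.001849) = 0.751387 substitutions/site.

0.751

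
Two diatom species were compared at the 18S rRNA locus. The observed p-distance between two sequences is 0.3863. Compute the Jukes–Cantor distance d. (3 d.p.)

0.543

d = −(3/4) ln(1 − 4p/3) = −0.75 ln(1 − 0.515067) = −0.75 ln(0.484933)
  = −0.75 × (-0.723745) = 0.542809 substitutions/site.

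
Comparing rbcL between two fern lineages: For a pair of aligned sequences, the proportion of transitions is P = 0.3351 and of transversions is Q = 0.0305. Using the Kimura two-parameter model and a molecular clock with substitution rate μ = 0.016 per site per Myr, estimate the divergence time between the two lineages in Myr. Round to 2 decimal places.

Under the Kimura two-parameter model, d = −½ ln(1 − 2P − Q) − ¼ ln(1 − 2Q).
1 − 2P − Q = 0.2993, giving −½ ln(0.2993) = 0.603154.
1 − 2Q = 0.939, giving −¼ ln(0.939) = 0.015735.
d = 0.603154 + 0.015735 = 0.618889.
Under a molecular clock d = 2μt, so t = d/(2μ) = 0.618889 / (2 × 0.016) = 19.34 Myr.

19.34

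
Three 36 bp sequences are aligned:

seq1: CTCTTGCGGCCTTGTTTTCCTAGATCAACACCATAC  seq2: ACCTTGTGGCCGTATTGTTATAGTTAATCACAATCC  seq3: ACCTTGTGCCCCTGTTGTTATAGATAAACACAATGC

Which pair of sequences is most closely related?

seq1–seq2: 13/36 differ, p = 0.361, d = 0.493.
seq1–seq3: 11/36 differ, p = 0.306, d = 0.392.
seq2–seq3: 6/36 differ, p = 0.167, d = 0.188.
The smallest distance is between seq2 and seq3.

seq2 and seq3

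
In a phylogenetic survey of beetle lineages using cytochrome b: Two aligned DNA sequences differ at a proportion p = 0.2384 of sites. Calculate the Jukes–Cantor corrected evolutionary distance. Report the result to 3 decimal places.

d = −(3/4) ln(1 − 4p/3) = −0.75 ln(1 − 0.317867) = −0.75 ln(0.682133)
  = −0.75 × (-0.382531) = 0.286898 substitutions/site.

0.287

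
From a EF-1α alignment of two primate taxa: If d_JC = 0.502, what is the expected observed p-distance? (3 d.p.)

0.366

p = (3/4)(1 − e^(−4d/3)) = 0.75 × (1 − e^(-0.669333)) = 0.75 × (1 − 0.512050) = 0.365963.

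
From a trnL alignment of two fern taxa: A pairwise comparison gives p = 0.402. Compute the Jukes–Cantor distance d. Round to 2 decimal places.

d = −(3/4) ln(1 − 4p/3) = −0.75 ln(1 − 0.536) = −0.75 ln(0.464)
  = −0.75 × (-0.767871) = 0.575903 substitutions/site.

0.58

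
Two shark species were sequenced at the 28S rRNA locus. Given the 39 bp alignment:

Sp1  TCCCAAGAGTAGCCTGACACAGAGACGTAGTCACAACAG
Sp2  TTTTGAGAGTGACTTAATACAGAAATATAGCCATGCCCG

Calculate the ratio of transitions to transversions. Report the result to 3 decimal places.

Transitions are A↔G and C↔T; transversions are all other mismatches.
Transitions: 15. Transversions: 2.
R = 15/2 = 7.500.

7.500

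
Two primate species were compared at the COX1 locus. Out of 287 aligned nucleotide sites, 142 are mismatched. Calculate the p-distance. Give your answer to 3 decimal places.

p = 142/287 = 0.494773… ≈ 0.495 (to 3 d.p.).

0.495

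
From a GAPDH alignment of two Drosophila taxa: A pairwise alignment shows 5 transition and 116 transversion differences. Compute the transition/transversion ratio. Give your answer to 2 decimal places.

R = 5/116 = 0.043103… ≈ 0.04 (to 2 d.p.).

0.04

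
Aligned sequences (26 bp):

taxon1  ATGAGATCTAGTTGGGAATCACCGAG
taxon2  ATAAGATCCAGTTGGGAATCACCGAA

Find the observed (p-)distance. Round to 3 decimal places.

The sequences differ at 3 of 26 positions (sites 3, 9, 26).
p = 3/26 = 0.115384… ≈ 0.115 (to 3 d.p.).

0.115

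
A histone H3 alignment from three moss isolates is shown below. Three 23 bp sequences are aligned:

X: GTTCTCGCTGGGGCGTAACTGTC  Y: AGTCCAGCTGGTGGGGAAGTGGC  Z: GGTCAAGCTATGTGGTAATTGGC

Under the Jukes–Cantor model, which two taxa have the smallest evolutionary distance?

Y and Z

X–Y: 9/23 differ, p = 0.391, d = 0.553.
X–Z: 9/23 differ, p = 0.391, d = 0.553.
Y–Z: 8/23 differ, p = 0.348, d = 0.467.
The smallest distance is between Y and Z.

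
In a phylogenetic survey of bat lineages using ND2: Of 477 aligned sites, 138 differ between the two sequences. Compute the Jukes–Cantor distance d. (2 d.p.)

0.37

p = 138/477 ≈ 0.289308.
d = −(3/4) ln(1 − 4p/3) = −0.75 ln(1 − 0.385744) = −0.75 ln(0.614256)
  = −0.75 × (-0.487343) = 0.365507 substitutions/site.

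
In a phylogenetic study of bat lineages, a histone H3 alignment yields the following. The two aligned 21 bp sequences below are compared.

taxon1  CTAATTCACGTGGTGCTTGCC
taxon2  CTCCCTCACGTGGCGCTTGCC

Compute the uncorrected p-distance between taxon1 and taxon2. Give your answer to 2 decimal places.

The sequences differ at 4 of 21 positions (sites 3, 4, 5, 14).
p = 4/21 = 0.190476… ≈ 0.19 (to 2 d.p.).

0.19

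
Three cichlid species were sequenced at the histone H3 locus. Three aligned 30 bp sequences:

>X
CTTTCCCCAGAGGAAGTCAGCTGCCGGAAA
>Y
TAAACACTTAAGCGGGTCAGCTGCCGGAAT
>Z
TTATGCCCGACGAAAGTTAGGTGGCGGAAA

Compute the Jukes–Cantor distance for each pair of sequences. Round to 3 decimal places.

X–Y: 12/30 sites differ → p = 0.4, d = −0.75 ln(1 − 0.533333) = 0.571605 ≈ 0.572.
X–Z: 10/30 sites differ → p ≈ 0.333333, d = −0.75 ln(1 − 0.444444) = 0.440839 ≈ 0.441.
Y–Z: 14/30 sites differ → p ≈ 0.466667, d = −0.75 ln(1 − 0.622223) = 0.730088 ≈ 0.730.

d(X,Y) = 0.572, d(X,Z) = 0.441, d(Y,Z) = 0.730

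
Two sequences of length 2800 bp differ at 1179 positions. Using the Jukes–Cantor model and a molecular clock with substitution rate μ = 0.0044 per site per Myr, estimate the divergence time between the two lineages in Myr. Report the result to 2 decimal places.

p = 1179/2800 ≈ 0.421071.
d = −(3/4) ln(1 − 4p/3) = −0.75 ln(1 − 0.561428) = −0.75 ln(0.438572)
  = −0.75 × (-0.824231) = 0.618173 substitutions/site.
Under a molecular clock d = 2μt, so t = d/(2μ) = 0.618173 / (2 × 0.0044) = 70.25 Myr.

70.25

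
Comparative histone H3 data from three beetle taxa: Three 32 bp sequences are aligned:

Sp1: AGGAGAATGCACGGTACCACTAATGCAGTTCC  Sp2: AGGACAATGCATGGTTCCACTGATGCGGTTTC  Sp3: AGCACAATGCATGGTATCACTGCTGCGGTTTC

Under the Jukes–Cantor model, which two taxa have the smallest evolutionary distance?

Sp2 and Sp3

Sp1–Sp2: 6/32 differ, p = 0.188, d = 0.216.
Sp1–Sp3: 8/32 differ, p = 0.250, d = 0.304.
Sp2–Sp3: 4/32 differ, p = 0.125, d = 0.137.
The smallest distance is between Sp2 and Sp3.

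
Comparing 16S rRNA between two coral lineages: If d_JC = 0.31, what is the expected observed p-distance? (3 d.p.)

0.254

p = (3/4)(1 − e^(−4d/3)) = 0.75 × (1 − e^(-0.413333)) = 0.75 × (1 − 0.661442) = 0.253919.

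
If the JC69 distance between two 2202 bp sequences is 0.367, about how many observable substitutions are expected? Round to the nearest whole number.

639

Invert JC69: p = (3/4)(1 − e^(−4d/3)) = 0.75 × (1 − e^(-0.489333)) = 0.75 × (1 − 0.613035) = 0.290224.
Expected differing sites = pL ≈ 0.290224 × 2202 = 639.073248 ≈ 639.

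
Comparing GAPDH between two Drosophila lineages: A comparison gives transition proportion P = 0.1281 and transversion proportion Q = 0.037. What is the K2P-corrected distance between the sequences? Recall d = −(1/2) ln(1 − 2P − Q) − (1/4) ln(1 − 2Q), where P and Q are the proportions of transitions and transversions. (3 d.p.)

0.193

Under the Kimura two-parameter model, d = −½ ln(1 − 2P − Q) − ¼ ln(1 − 2Q).
1 − 2P − Q = 0.7068, giving −½ ln(0.7068) = 0.173504.
1 − 2Q = 0.926, giving −¼ ln(0.926) = 0.019220.
d = 0.173504 + 0.019220 = 0.192724.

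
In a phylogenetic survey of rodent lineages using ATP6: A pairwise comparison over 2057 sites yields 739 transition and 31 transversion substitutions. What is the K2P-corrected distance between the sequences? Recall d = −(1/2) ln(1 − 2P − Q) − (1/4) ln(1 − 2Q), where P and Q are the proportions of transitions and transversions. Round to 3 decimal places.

0.669

P = 739/2057 ≈ 0.359261 and Q = 31/2057 ≈ 0.01507.
Under the Kimura two-parameter model, d = −½ ln(1 − 2P − Q) − ¼ ln(1 − 2Q).
1 − 2P − Q = 0.266408, giving −½ ln(0.266408) = 0.661363.
1 − 2Q = 0.96986, giving −¼ ln(0.96986) = 0.007651.
d = 0.661363 + 0.007651 = 0.669014.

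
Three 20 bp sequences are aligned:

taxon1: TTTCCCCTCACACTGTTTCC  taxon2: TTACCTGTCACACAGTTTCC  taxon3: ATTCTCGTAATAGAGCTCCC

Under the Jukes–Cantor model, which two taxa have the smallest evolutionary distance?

taxon1–taxon2: 4/20 differ, p = 0.200, d = 0.233.
taxon1–taxon3: 9/20 differ, p = 0.450, d = 0.687.
taxon2–taxon3: 9/20 differ, p = 0.450, d = 0.687.
The smallest distance is between taxon1 and taxon2.

taxon1 and taxon2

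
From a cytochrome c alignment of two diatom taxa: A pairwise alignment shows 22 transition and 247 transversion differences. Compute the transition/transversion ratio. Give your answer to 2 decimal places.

R = 22/247 = 0.089068… ≈ 0.09 (to 2 d.p.).

0.09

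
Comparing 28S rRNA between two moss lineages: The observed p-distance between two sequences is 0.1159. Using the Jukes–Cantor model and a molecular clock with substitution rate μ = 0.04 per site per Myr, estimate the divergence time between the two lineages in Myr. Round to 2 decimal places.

1.57

d = −(3/4) ln(1 − 4p/3) = −0.75 ln(1 − 0.154533) = −0.75 ln(0.845467)
  = −0.75 × (-0.167866) = 0.125900 substitutions/site.
Under a molecular clock d = 2μt, so t = d/(2μ) = 0.125900 / (2 × 0.04) = 1.57 Myr.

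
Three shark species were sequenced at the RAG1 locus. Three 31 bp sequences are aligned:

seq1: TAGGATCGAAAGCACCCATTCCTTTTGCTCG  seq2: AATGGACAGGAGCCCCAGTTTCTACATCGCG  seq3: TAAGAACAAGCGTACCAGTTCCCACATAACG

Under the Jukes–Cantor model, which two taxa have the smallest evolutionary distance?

seq1–seq2: 16/31 differ, p = 0.516, d = 0.874.
seq1–seq3: 15/31 differ, p = 0.484, d = 0.777.
seq2–seq3: 11/31 differ, p = 0.355, d = 0.481.
The smallest distance is between seq2 and seq3.

seq2 and seq3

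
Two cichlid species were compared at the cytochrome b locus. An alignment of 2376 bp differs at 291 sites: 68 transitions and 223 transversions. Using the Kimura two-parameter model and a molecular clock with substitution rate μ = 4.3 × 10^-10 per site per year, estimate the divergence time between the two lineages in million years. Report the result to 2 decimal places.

155.67

P = 68/2376 ≈ 0.02862 and Q = 223/2376 ≈ 0.093855.
Under the Kimura two-parameter model, d = −½ ln(1 − 2P − Q) − ¼ ln(1 − 2Q).
1 − 2P − Q = 0.848905, giving −½ ln(0.848905) = 0.081904.
1 − 2Q = 0.81229, giving −¼ ln(0.81229) = 0.051974.
d = 0.081904 + 0.051974 = 0.133878.
Under a molecular clock d = 2μt, so t = d/(2μ) = 0.133878 / (2 × 4.3 × 10^-10) = 155.67 million years.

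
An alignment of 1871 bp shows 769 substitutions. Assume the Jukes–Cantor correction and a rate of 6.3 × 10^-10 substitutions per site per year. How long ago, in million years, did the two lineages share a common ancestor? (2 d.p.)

p = 769/1871 ≈ 0.41101.
d = −(3/4) ln(1 − 4p/3) = −0.75 ln(1 − 0.548013) = −0.75 ln(0.451987)
  = −0.75 × (-0.794102) = 0.595577 substitutions/site.
Under a molecular clock d = 2μt, so t = d/(2μ) = 0.595577 / (2 × 6.3 × 10^-10) = 472.68 million years.

472.68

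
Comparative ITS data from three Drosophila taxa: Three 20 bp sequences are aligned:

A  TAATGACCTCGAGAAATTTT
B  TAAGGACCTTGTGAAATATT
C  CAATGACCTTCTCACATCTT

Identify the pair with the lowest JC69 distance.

A and B

A–B: 4/20 differ, p = 0.200, d = 0.233.
A–C: 7/20 differ, p = 0.350, d = 0.471.
B–C: 6/20 differ, p = 0.300, d = 0.383.
The smallest distance is between A and B.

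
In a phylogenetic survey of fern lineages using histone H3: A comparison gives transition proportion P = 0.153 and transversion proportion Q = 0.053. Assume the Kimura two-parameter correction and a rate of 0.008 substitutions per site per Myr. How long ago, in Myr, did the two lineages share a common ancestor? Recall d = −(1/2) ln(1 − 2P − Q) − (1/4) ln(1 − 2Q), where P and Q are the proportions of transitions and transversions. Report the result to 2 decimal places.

15.65

Under the Kimura two-parameter model, d = −½ ln(1 − 2P − Q) − ¼ ln(1 − 2Q).
1 − 2P − Q = 0.641, giving −½ ln(0.641) = 0.222363.
1 − 2Q = 0.894, giving −¼ ln(0.894) = 0.028012.
d = 0.222363 + 0.028012 = 0.250375.
Under a molecular clock d = 2μt, so t = d/(2μ) = 0.250375 / (2 × 0.008) = 15.65 Myr.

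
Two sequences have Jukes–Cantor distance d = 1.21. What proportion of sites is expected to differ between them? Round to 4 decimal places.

p = (3/4)(1 − e^(−4d/3)) = 0.75 × (1 − e^(-1.613333)) = 0.75 × (1 − 0.199222) = 0.600584.

0.6006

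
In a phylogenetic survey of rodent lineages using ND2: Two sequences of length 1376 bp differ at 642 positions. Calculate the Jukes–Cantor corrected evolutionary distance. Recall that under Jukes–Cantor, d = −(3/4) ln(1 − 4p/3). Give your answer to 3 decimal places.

p = 642/1376 ≈ 0.46657.
d = −(3/4) ln(1 − 4p/3) = −0.75 ln(1 − 0.622093) = −0.75 ln(0.377907)
  = −0.75 × (-0.973107) = 0.729830 substitutions/site.

0.730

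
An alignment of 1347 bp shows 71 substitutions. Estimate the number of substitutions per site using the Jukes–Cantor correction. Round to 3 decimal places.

p = 71/1347 ≈ 0.05271.
d = −(3/4) ln(1 − 4p/3) = −0.75 ln(1 − 0.07028) = −0.75 ln(0.92972)
  = −0.75 × (-0.072872) = 0.054654 substitutions/site.

0.055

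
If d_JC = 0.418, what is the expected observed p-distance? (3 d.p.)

p = (3/4)(1 − e^(−4d/3)) = 0.75 × (1 − e^(-0.557333)) = 0.75 × (1 − 0.572735) = 0.320449.

0.320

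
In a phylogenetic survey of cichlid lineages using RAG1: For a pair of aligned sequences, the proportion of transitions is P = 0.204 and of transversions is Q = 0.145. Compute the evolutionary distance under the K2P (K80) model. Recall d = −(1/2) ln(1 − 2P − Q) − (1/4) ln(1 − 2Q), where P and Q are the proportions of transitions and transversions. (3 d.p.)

Under the Kimura two-parameter model, d = −½ ln(1 − 2P − Q) − ¼ ln(1 − 2Q).
1 − 2P − Q = 0.447, giving −½ ln(0.447) = 0.402598.
1 − 2Q = 0.71, giving −¼ ln(0.71) = 0.085623.
d = 0.402598 + 0.085623 = 0.488221.

0.488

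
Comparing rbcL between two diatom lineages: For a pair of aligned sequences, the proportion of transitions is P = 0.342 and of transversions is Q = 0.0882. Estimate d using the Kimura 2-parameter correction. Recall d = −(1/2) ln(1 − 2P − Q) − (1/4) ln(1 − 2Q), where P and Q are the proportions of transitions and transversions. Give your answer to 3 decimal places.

Under the Kimura two-parameter model, d = −½ ln(1 − 2P − Q) − ¼ ln(1 − 2Q).
1 − 2P − Q = 0.2278, giving −½ ln(0.2278) = 0.739644.
1 − 2Q = 0.8236, giving −¼ ln(0.8236) = 0.048518.
d = 0.739644 + 0.048518 = 0.788162.

0.788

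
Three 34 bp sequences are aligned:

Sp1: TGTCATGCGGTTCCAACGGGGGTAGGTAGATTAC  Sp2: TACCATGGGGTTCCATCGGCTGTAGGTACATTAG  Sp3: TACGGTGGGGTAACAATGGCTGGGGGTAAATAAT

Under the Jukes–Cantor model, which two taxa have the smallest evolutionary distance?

Sp1 and Sp2

Sp1–Sp2: 8/34 differ, p = 0.235, d = 0.282.
Sp1–Sp3: 15/34 differ, p = 0.441, d = 0.665.
Sp2–Sp3: 11/34 differ, p = 0.324, d = 0.423.
The smallest distance is between Sp1 and Sp2.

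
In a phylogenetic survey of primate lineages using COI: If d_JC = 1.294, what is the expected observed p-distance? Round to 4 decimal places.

p = (3/4)(1 − e^(−4d/3)) = 0.75 × (1 − e^(-1.725333)) = 0.75 × (1 − 0.178114) = 0.616415.

0.6164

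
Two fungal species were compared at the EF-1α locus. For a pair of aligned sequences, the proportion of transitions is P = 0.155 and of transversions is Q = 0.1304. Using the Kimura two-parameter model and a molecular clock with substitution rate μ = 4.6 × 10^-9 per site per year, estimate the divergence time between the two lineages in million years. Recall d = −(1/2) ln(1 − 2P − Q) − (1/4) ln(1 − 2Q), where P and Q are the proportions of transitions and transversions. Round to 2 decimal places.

39.76

Under the Kimura two-parameter model, d = −½ ln(1 − 2P − Q) − ¼ ln(1 − 2Q).
1 − 2P − Q = 0.5596, giving −½ ln(0.5596) = 0.290267.
1 − 2Q = 0.7392, giving −¼ ln(0.7392) = 0.075547.
d = 0.290267 + 0.075547 = 0.365814.
Under a molecular clock d = 2μt, so t = d/(2μ) = 0.365814 / (2 × 4.6 × 10^-9) = 39.76 million years.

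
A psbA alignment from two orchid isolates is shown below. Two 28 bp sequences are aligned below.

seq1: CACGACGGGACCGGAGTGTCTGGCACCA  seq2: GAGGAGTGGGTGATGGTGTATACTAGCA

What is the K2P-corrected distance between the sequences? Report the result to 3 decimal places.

0.951

Of 28 sites, 6 differences are transitions and 9 are transversions, so P = 6/28 ≈ 0.214286 and Q = 9/28 ≈ 0.321429.
Under the Kimura two-parameter model, d = −½ ln(1 − 2P − Q) − ¼ ln(1 − 2Q).
1 − 2P − Q = 0.249999, giving −½ ln(0.249999) = 0.693149.
1 − 2Q = 0.357142, giving −¼ ln(0.357142) = 0.257405.
d = 0.693149 + 0.257405 = 0.950554.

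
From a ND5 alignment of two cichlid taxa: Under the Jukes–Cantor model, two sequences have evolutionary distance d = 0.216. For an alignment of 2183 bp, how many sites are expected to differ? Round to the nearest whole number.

Invert JC69: p = (3/4)(1 − e^(−4d/3)) = 0.75 × (1 − e^(-0.288)) = 0.75 × (1 − 0.749762) = 0.187679.
Expected differing sites = pL ≈ 0.187679 × 2183 = 409.703257 ≈ 410.

410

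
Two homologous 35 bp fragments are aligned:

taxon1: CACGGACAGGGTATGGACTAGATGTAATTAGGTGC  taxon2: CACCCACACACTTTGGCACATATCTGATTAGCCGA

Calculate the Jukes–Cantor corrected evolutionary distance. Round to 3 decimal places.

0.635

The sequences differ at 15 of 35 sites, so p = 15/35 ≈ 0.428571.
d = −(3/4) ln(1 − 4p/3) = −0.75 ln(1 − 0.571428) = −0.75 ln(0.428572)
  = −0.75 × (-0.847297) = 0.635473 substitutions/site.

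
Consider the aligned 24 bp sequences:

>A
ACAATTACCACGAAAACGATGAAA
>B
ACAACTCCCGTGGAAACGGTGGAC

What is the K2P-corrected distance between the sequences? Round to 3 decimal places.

Of 24 sites, 6 differences are transitions and 2 are transversions, so P = 6/24 = 0.25 and Q = 2/24 ≈ 0.083333.
Under the Kimura two-parameter model, d = −½ ln(1 − 2P − Q) − ¼ ln(1 − 2Q).
1 − 2P − Q = 0.416667, giving −½ ln(0.416667) = 0.437734.
1 − 2Q = 0.833334, giving −¼ ln(0.833334) = 0.045580.
d = 0.437734 + 0.045580 = 0.483314.

0.483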